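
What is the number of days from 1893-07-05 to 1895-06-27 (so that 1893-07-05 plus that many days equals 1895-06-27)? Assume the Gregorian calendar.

722

Jul 5, 1893 → Jul 5, 1894: 365 days.
Jul 5, 1894 → Aug 5, 1894: 31 days (July has 31).
Aug 5, 1894 → Sep 5, 1894: 31 days (August has 31).
Sep 5, 1894 → Oct 5, 1894: 30 days (September has 30).
Oct 5, 1894 → Nov 5, 1894: 31 days (October has 31).
Nov 5, 1894 → Dec 5, 1894: 30 days (November has 30).
Dec 5, 1894 → Jan 5, 1895: 31 days (December has 31).
Jan 5, 1895 → Feb 5, 1895: 31 days (January has 31).
Feb 5, 1895 → Mar 5, 1895: 28 days (February has 28).
Mar 5, 1895 → Apr 5, 1895: 31 days (March has 31).
Apr 5, 1895 → May 5, 1895: 30 days (April has 30).
May 5, 1895 → Jun 5, 1895: 31 days (May has 31).
Jun 5, 1895 → Jun 27, 1895: 22 days.
Total: 722 days.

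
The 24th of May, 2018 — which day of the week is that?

January 1, 2018 is a Monday.
Jan 1, 2018 → Feb 1, 2018: 31 days (January has 31).
Feb 1, 2018 → Mar 1, 2018: 28 days (February has 28).
Mar 1, 2018 → Apr 1, 2018: 31 days (March has 31).
Apr 1, 2018 → May 1, 2018: 30 days (April has 30).
May 1, 2018 → May 24, 2018: 23 days.
Total: 143 days.
143 mod 7 = 3, so Monday + 3 = Thursday.

Thursday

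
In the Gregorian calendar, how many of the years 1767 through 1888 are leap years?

Multiples of 4 in [1767,1888]: 31.
Of those, multiples of 100: 1 (not leap unless ÷400).
Multiples of 400: 0.
Leap years = 31 − 1 + 0 = 30.

30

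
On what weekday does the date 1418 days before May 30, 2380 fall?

First find the weekday of May 30, 2380. Doomsday rule: the anchor day for the 2300s is Wednesday. For year 80: 80÷12 = 6 r 8, and 8÷4 = 2, so 6+8+2 = 16.
Wednesday + 16 ≡ Friday — that's 2380's doomsday.
In May the doomsday date is May 9.
May 30 is 21 days after May 9; 21 mod 7 = 0, so Friday + 0 = Friday.
1418 mod 7 = 4, so 1418 days before a Friday is Friday − 4 = Monday.

Monday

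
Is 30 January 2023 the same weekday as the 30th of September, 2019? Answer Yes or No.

From Sep 30, 2019 to Jan 30, 2023 is 1218 days.
1218 mod 7 = 0, so they are the same weekday.
(Sep 30, 2019 is a Monday; Jan 30, 2023 is a Monday.)

Yes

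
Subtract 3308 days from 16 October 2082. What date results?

−365 (one year) → Oct 16, 2081 (2943 left).
−365 (one year) → Oct 16, 2080 (2578 left).
−366 (one year; includes Feb 29, 2080) → Oct 16, 2079 (2212 left).
−365 (one year) → Oct 16, 2078 (1847 left).
−365 (one year) → Oct 16, 2077 (1482 left).
−365 (one year) → Oct 16, 2076 (1117 left).
−366 (one year; includes Feb 29, 2076) → Oct 16, 2075 (751 left).
−365 (one year) → Oct 16, 2074 (386 left).
−16 → Sep 30, 2074 (end of Sep, 30 days; 370 left).
−30 → Aug 31, 2074 (end of Aug, 31 days; 340 left).
−31 → Jul 31, 2074 (end of Jul, 31 days; 309 left).
−31 → Jun 30, 2074 (end of Jun, 30 days; 278 left).
−30 → May 31, 2074 (end of May, 31 days; 248 left).
−31 → Apr 30, 2074 (end of Apr, 30 days; 217 left).
−30 → Mar 31, 2074 (end of Mar, 31 days; 187 left).
−31 → Feb 28, 2074 (end of Feb, 28 days; 156 left).
−28 → Jan 31, 2074 (end of Jan, 31 days; 128 left).
−31 → Dec 31, 2073 (end of Dec, 31 days; 97 left).
−31 → Nov 30, 2073 (end of Nov, 30 days; 66 left).
−30 → Oct 31, 2073 (end of Oct, 31 days; 36 left).
−31 → Sep 30, 2073 (end of Sep, 30 days; 5 left).
−5 → Sep 25, 2073.

September 25, 2073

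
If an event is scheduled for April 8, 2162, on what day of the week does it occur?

Doomsday rule: the anchor day for the 2100s is Sunday. For year 62: 62÷12 = 5 r 2, and 2÷4 = 0, so 5+2+0 = 7.
Sunday + 7 ≡ Sunday — that's 2162's doomsday.
In April the doomsday date is Apr 4.
Apr 8 is 4 days after Apr 4; 4 mod 7 = 4, so Sunday + 4 = Thursday.

Thursday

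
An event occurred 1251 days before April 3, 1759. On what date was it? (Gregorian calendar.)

October 30, 1755

−365 (one year) → Apr 3, 1758 (886 left).
−365 (one year) → Apr 3, 1757 (521 left).
−365 (one year) → Apr 3, 1756 (156 left).
−3 → Mar 31, 1756 (end of Mar, 31 days; 153 left).
−31 → Feb 29, 1756 (end of Feb, 29 days; 122 left).
−29 → Jan 31, 1756 (end of Jan, 31 days; 93 left).
−31 → Dec 31, 1755 (end of Dec, 31 days; 62 left).
−31 → Nov 30, 1755 (end of Nov, 30 days; 31 left).
−30 → Oct 31, 1755 (end of Oct, 31 days; 1 left).
−1 → Oct 30, 1755.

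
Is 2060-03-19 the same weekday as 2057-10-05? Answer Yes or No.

From Oct 5, 2057 to Mar 19, 2060 is 896 days.
896 mod 7 = 0, so they are the same weekday.
(Oct 5, 2057 is a Friday; Mar 19, 2060 is a Friday.)

Yes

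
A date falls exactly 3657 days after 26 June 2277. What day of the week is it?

First find the weekday of Jun 26, 2277. Doomsday rule: the anchor day for the 2200s is Friday. For year 77: 77÷12 = 6 r 5, and 5÷4 = 1, so 6+5+1 = 12.
Friday + 12 ≡ Wednesday — that's 2277's doomsday.
In June the doomsday date is Jun 6.
Jun 26 is 20 days after Jun 6; 20 mod 7 = 6, so Wednesday + 6 = Tuesday.
3657 mod 7 = 3, so 3657 days after a Tuesday is Tuesday + 3 = Friday.

Friday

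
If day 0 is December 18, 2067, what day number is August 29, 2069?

Dec 18, 2067 → Dec 18, 2068: 366 days (Feb 29, 2068 is in that span).
Dec 18, 2068 → Jan 18, 2069: 31 days (December has 31).
Jan 18, 2069 → Feb 18, 2069: 31 days (January has 31).
Feb 18, 2069 → Mar 18, 2069: 28 days (February has 28).
Mar 18, 2069 → Apr 18, 2069: 31 days (March has 31).
Apr 18, 2069 → May 18, 2069: 30 days (April has 30).
May 18, 2069 → Jun 18, 2069: 31 days (May has 31).
Jun 18, 2069 → Jul 18, 2069: 30 days (June has 30).
Jul 18, 2069 → Aug 18, 2069: 31 days (July has 31).
Aug 18, 2069 → Aug 29, 2069: 11 days.
Total: 620 days.

620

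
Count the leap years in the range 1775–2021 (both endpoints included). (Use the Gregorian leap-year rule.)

Multiples of 4 in [1775,2021]: 62.
Of those, multiples of 100: 3 (not leap unless ÷400).
Multiples of 400: 1.
Leap years = 62 − 3 + 1 = 60.

60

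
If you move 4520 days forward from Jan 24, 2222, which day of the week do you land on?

Tuesday

Jan 24, 2222 is a Thursday.
4520 mod 7 = 5, so 4520 days after a Thursday is Thursday + 5 = Tuesday.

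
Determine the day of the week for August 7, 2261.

Doomsday rule: the anchor day for the 2200s is Friday. For year 61: 61÷12 = 5 r 1, and 1÷4 = 0, so 5+1+0 = 6.
Friday + 6 ≡ Thursday — that's 2261's doomsday.
In August the doomsday date is Aug 8.
Aug 7 is 1 day before Aug 8; 1 mod 7 = 1, so Thursday − 1 = Wednesday.

Wednesday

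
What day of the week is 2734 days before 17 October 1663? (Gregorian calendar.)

First find the weekday of Oct 17, 1663. Doomsday rule: the anchor day for the 1600s is Tuesday. For year 63: 63÷12 = 5 r 3, and 3÷4 = 0, so 5+3+0 = 8.
Tuesday + 8 ≡ Wednesday — that's 1663's doomsday.
In October the doomsday date is Oct 10.
Oct 17 is 7 days after Oct 10; 7 mod 7 = 0, so Wednesday + 0 = Wednesday.
2734 mod 7 = 4, so 2734 days before a Wednesday is Wednesday − 4 = Saturday.

Saturday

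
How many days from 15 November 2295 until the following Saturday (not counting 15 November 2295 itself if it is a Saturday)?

Nov 15, 2295 is a Friday.
From Friday to the next Saturday is 1 day.

1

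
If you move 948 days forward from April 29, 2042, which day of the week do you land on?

Friday

Apr 29, 2042 is a Tuesday.
948 mod 7 = 3, so 948 days after a Tuesday is Tuesday + 3 = Friday.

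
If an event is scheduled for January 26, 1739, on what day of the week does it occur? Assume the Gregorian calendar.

Monday

Doomsday rule: the anchor day for the 1700s is Sunday. For year 39: 39÷12 = 3 r 3, and 3÷4 = 0, so 3+3+0 = 6.
Sunday + 6 ≡ Saturday — that's 1739's doomsday.
In January the doomsday date is Jan 3 (1739 is not a leap year).
Jan 26 is 23 days after Jan 3; 23 mod 7 = 2, so Saturday + 2 = Monday.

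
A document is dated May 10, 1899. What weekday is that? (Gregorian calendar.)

Doomsday rule: the anchor day for the 1800s is Friday. For year 99: 99÷12 = 8 r 3, and 3÷4 = 0, so 8+3+0 = 11.
Friday + 11 ≡ Tuesday — that's 1899's doomsday.
In May the doomsday date is May 9.
May 10 is 1 day after May 9; 1 mod 7 = 1, so Tuesday + 1 = Wednesday.

Wednesday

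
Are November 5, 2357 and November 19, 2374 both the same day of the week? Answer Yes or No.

From Nov 5, 2357 to Nov 19, 2374 is 6223 days.
6223 mod 7 = 0, so they are the same weekday.
(Nov 5, 2357 is a Tuesday; Nov 19, 2374 is a Tuesday.)

Yes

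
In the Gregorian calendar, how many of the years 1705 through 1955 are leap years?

60

Multiples of 4 in [1705,1955]: 62.
Of those, multiples of 100: 2 (not leap unless ÷400).
Multiples of 400: 0.
Leap years = 62 − 2 + 0 = 60.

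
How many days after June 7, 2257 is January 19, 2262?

1687

Jun 7, 2257 → Jun 7, 2258: 365 days.
Jun 7, 2258 → Jun 7, 2259: 365 days.
Jun 7, 2259 → Jun 7, 2260: 366 days (Feb 29, 2260 is in that span).
Jun 7, 2260 → Jun 7, 2261: 365 days.
Jun 7, 2261 → Jul 7, 2261: 30 days (June has 30).
Jul 7, 2261 → Aug 7, 2261: 31 days (July has 31).
Aug 7, 2261 → Sep 7, 2261: 31 days (August has 31).
Sep 7, 2261 → Oct 7, 2261: 30 days (September has 30).
Oct 7, 2261 → Nov 7, 2261: 31 days (October has 31).
Nov 7, 2261 → Dec 7, 2261: 30 days (November has 30).
Dec 7, 2261 → Jan 7, 2262: 31 days (December has 31).
Jan 7, 2262 → Jan 19, 2262: 12 days.
Total: 1687 days.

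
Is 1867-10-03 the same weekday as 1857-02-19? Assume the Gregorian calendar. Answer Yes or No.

Yes

From Feb 19, 1857 to Oct 3, 1867 is 3878 days.
3878 mod 7 = 0, so they are the same weekday.
(Feb 19, 1857 is a Thursday; Oct 3, 1867 is a Thursday.)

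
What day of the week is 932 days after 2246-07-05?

Monday

Jul 5, 2246 is a Sunday.
932 mod 7 = 1, so 932 days after a Sunday is Sunday + 1 = Monday.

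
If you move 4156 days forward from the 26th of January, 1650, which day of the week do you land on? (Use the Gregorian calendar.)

First find the weekday of Jan 26, 1650. Doomsday rule: the anchor day for the 1600s is Tuesday. For year 50: 50÷12 = 4 r 2, and 2÷4 = 0, so 4+2+0 = 6.
Tuesday + 6 ≡ Monday — that's 1650's doomsday.
In January the doomsday date is Jan 3 (1650 is not a leap year).
Jan 26 is 23 days after Jan 3; 23 mod 7 = 2, so Monday + 2 = Wednesday.
4156 mod 7 = 5, so 4156 days after a Wednesday is Wednesday + 5 = Monday.

Monday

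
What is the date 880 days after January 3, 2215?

+365 (one year) → Jan 3, 2216 (515 left).
+366 (one year; includes Feb 29, 2216) → Jan 3, 2217 (149 left).
Jan has 31 days: +29 → Feb 1, 2217 (120 left).
Feb has 28 days: +28 → Mar 1, 2217 (92 left).
Mar has 31 days: +31 → Apr 1, 2217 (61 left).
Apr has 30 days: +30 → May 1, 2217 (31 left).
May has 31 days: +31 → Jun 1, 2217 (0 left).

June 1, 2217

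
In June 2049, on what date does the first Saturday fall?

June 1, 2049 is a Tuesday.
The first Saturday is therefore June 5 (4 days later).

June 5, 2049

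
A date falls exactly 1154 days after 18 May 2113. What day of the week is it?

Wednesday

First find the weekday of May 18, 2113. Doomsday rule: the anchor day for the 2100s is Sunday. For year 13: 13÷12 = 1 r 1, and 1÷4 = 0, so 1+1+0 = 2.
Sunday + 2 ≡ Tuesday — that's 2113's doomsday.
In May the doomsday date is May 9.
May 18 is 9 days after May 9; 9 mod 7 = 2, so Tuesday + 2 = Thursday.
1154 mod 7 = 6, so 1154 days after a Thursday is Thursday + 6 = Wednesday.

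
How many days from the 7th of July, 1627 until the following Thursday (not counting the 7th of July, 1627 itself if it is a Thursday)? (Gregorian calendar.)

1

Jul 7, 1627 is a Wednesday.
From Wednesday to the next Thursday is 1 day.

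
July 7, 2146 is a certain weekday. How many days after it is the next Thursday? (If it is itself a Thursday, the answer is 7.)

Jul 7, 2146 is a Thursday.
From Thursday to the next Thursday is 7 days.

7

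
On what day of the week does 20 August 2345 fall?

Doomsday rule: the anchor day for the 2300s is Wednesday. For year 45: 45÷12 = 3 r 9, and 9÷4 = 2, so 3+9+2 = 14.
Wednesday + 14 ≡ Wednesday — that's 2345's doomsday.
In August the doomsday date is Aug 8.
Aug 20 is 12 days after Aug 8; 12 mod 7 = 5, so Wednesday + 5 = Monday.

Monday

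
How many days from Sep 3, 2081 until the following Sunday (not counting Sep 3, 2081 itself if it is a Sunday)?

4

Sep 3, 2081 is a Wednesday.
From Wednesday to the next Sunday is 4 days.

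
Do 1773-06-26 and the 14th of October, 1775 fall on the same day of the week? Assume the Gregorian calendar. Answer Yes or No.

From Jun 26, 1773 to Oct 14, 1775 is 840 days.
840 mod 7 = 0, so they are the same weekday.
(Jun 26, 1773 is a Saturday; Oct 14, 1775 is a Saturday.)

Yes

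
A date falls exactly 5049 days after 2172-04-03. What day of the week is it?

Sunday

First find the weekday of Apr 3, 2172. Doomsday rule: the anchor day for the 2100s is Sunday. For year 72: 72÷12 = 6 r 0, and 0÷4 = 0, so 6+0+0 = 6.
Sunday + 6 ≡ Saturday — that's 2172's doomsday.
In April the doomsday date is Apr 4.
Apr 3 is 1 day before Apr 4; 1 mod 7 = 1, so Saturday − 1 = Friday.
5049 mod 7 = 2, so 5049 days after a Friday is Friday + 2 = Sunday.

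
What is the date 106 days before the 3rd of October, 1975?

June 19, 1975

−3 → Sep 30, 1975 (end of Sep, 30 days; 103 left).
−30 → Aug 31, 1975 (end of Aug, 31 days; 73 left).
−31 → Jul 31, 1975 (end of Jul, 31 days; 42 left).
−31 → Jun 30, 1975 (end of Jun, 30 days; 11 left).
−11 → Jun 19, 1975.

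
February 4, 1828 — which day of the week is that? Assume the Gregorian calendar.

Monday

Doomsday rule: the anchor day for the 1800s is Friday. For year 28: 28÷12 = 2 r 4, and 4÷4 = 1, so 2+4+1 = 7.
Friday + 7 ≡ Friday — that's 1828's doomsday.
In February the doomsday date is Feb 29 (1828 is a leap year (divisible by 4)).
Feb 4 is 25 days before Feb 29; 25 mod 7 = 4, so Friday − 4 = Monday.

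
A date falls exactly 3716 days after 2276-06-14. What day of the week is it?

Jun 14, 2276 is a Wednesday.
3716 mod 7 = 6, so 3716 days after a Wednesday is Wednesday + 6 = Tuesday.

Tuesday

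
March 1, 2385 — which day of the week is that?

Doomsday rule: the anchor day for the 2300s is Wednesday. For year 85: 85÷12 = 7 r 1, and 1÷4 = 0, so 7+1+0 = 8.
Wednesday + 8 ≡ Thursday — that's 2385's doomsday.
In March the doomsday date is Mar 14.
Mar 1 is 13 days before Mar 14; 13 mod 7 = 6, so Thursday − 6 = Friday.

Friday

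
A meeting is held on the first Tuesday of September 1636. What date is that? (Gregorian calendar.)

September 2, 1636

September 1, 1636 is a Monday.
The first Tuesday is therefore September 2 (1 days later).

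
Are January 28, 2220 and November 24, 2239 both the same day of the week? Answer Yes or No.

From Jan 28, 2220 to Nov 24, 2239 is 7240 days.
7240 mod 7 = 2, so they are different weekdays.
(Jan 28, 2220 is a Friday; Nov 24, 2239 is a Sunday.)

No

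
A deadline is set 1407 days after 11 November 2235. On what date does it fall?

September 18, 2239

+366 (one year; includes Feb 29, 2236) → Nov 11, 2236 (1041 left).
+365 (one year) → Nov 11, 2237 (676 left).
+365 (one year) → Nov 11, 2238 (311 left).
Nov has 30 days: +20 → Dec 1, 2238 (291 left).
Dec has 31 days: +31 → Jan 1, 2239 (260 left).
Jan has 31 days: +31 → Feb 1, 2239 (229 left).
Feb has 28 days: +28 → Mar 1, 2239 (201 left).
Mar has 31 days: +31 → Apr 1, 2239 (170 left).
Apr has 30 days: +30 → May 1, 2239 (140 left).
May has 31 days: +31 → Jun 1, 2239 (109 left).
Jun has 30 days: +30 → Jul 1, 2239 (79 left).
Jul has 31 days: +31 → Aug 1, 2239 (48 left).
Aug has 31 days: +31 → Sep 1, 2239 (17 left).
+17 → Sep 18, 2239.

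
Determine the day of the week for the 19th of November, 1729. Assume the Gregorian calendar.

Saturday

Doomsday rule: the anchor day for the 1700s is Sunday. For year 29: 29÷12 = 2 r 5, and 5÷4 = 1, so 2+5+1 = 8.
Sunday + 8 ≡ Monday — that's 1729's doomsday.
In November the doomsday date is Nov 7.
Nov 19 is 12 days after Nov 7; 12 mod 7 = 5, so Monday + 5 = Saturday.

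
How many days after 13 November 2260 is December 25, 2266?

Nov 13, 2260 → Nov 13, 2261: 365 days.
Nov 13, 2261 → Nov 13, 2262: 365 days.
Nov 13, 2262 → Nov 13, 2263: 365 days.
Nov 13, 2263 → Nov 13, 2264: 366 days (Feb 29, 2264 is in that span).
Nov 13, 2264 → Nov 13, 2265: 365 days.
Nov 13, 2265 → Nov 13, 2266: 365 days.
Nov 13, 2266 → Dec 13, 2266: 30 days (November has 30).
Dec 13, 2266 → Dec 25, 2266: 12 days.
Total: 2233 days.

2233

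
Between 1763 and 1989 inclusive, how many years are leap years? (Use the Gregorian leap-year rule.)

Multiples of 4 in [1763,1989]: 57.
Of those, multiples of 100: 2 (not leap unless ÷400).
Multiples of 400: 0.
Leap years = 57 − 2 + 0 = 55.

55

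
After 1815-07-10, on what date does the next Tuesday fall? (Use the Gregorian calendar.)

July 11, 1815

Jul 10, 1815 is a Monday.
From Monday to the next Tuesday is 1 day.
Jul 10, 1815 + 1 = Jul 11, 1815.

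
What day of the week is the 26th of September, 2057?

Doomsday rule: the anchor day for the 2000s is Tuesday. For year 57: 57÷12 = 4 r 9, and 9÷4 = 2, so 4+9+2 = 15.
Tuesday + 15 ≡ Wednesday — that's 2057's doomsday.
In September the doomsday date is Sep 5.
Sep 26 is 21 days after Sep 5; 21 mod 7 = 0, so Wednesday + 0 = Wednesday.

Wednesday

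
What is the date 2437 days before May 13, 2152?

−366 (one year; includes Feb 29, 2152) → May 13, 2151 (2071 left).
−365 (one year) → May 13, 2150 (1706 left).
−365 (one year) → May 13, 2149 (1341 left).
−365 (one year) → May 13, 2148 (976 left).
−366 (one year; includes Feb 29, 2148) → May 13, 2147 (610 left).
−365 (one year) → May 13, 2146 (245 left).
−13 → Apr 30, 2146 (end of Apr, 30 days; 232 left).
−30 → Mar 31, 2146 (end of Mar, 31 days; 202 left).
−31 → Feb 28, 2146 (end of Feb, 28 days; 171 left).
−28 → Jan 31, 2146 (end of Jan, 31 days; 143 left).
−31 → Dec 31, 2145 (end of Dec, 31 days; 112 left).
−31 → Nov 30, 2145 (end of Nov, 30 days; 81 left).
−30 → Oct 31, 2145 (end of Oct, 31 days; 51 left).
−31 → Sep 30, 2145 (end of Sep, 30 days; 20 left).
−20 → Sep 10, 2145.

September 10, 2145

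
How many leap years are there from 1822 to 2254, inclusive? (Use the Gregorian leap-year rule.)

105

Multiples of 4 in [1822,2254]: 108.
Of those, multiples of 100: 4 (not leap unless ÷400).
Multiples of 400: 1.
Leap years = 108 − 4 + 1 = 105.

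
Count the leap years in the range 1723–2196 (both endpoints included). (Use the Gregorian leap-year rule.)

116

Multiples of 4 in [1723,2196]: 119.
Of those, multiples of 100: 4 (not leap unless ÷400).
Multiples of 400: 1.
Leap years = 119 − 4 + 1 = 116.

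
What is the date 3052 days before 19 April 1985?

December 10, 1976

−365 (one year) → Apr 19, 1984 (2687 left).
−366 (one year; includes Feb 29, 1984) → Apr 19, 1983 (2321 left).
−365 (one year) → Apr 19, 1982 (1956 left).
−365 (one year) → Apr 19, 1981 (1591 left).
−365 (one year) → Apr 19, 1980 (1226 left).
−366 (one year; includes Feb 29, 1980) → Apr 19, 1979 (860 left).
−365 (one year) → Apr 19, 1978 (495 left).
−365 (one year) → Apr 19, 1977 (130 left).
−19 → Mar 31, 1977 (end of Mar, 31 days; 111 left).
−31 → Feb 28, 1977 (end of Feb, 28 days; 80 left).
−28 → Jan 31, 1977 (end of Jan, 31 days; 52 left).
−31 → Dec 31, 1976 (end of Dec, 31 days; 21 left).
−21 → Dec 10, 1976.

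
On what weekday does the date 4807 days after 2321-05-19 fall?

Tuesday

May 19, 2321 is a Thursday.
4807 mod 7 = 5, so 4807 days after a Thursday is Thursday + 5 = Tuesday.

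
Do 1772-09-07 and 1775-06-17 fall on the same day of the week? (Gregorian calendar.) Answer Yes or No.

No

From Sep 7, 1772 to Jun 17, 1775 is 1013 days.
1013 mod 7 = 5, so they are different weekdays.
(Sep 7, 1772 is a Monday; Jun 17, 1775 is a Saturday.)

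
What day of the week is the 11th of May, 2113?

Doomsday rule: the anchor day for the 2100s is Sunday. For year 13: 13÷12 = 1 r 1, and 1÷4 = 0, so 1+1+0 = 2.
Sunday + 2 ≡ Tuesday — that's 2113's doomsday.
In May the doomsday date is May 9.
May 11 is 2 days after May 9; 2 mod 7 = 2, so Tuesday + 2 = Thursday.

Thursday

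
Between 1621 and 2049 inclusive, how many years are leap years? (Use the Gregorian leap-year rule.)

104

Multiples of 4 in [1621,2049]: 107.
Of those, multiples of 100: 4 (not leap unless ÷400).
Multiples of 400: 1.
Leap years = 107 − 4 + 1 = 104.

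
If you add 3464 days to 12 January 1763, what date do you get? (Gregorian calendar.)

+365 (one year) → Jan 12, 1764 (3099 left).
+366 (one year; includes Feb 29, 1764) → Jan 12, 1765 (2733 left).
+365 (one year) → Jan 12, 1766 (2368 left).
+365 (one year) → Jan 12, 1767 (2003 left).
+365 (one year) → Jan 12, 1768 (1638 left).
+366 (one year; includes Feb 29, 1768) → Jan 12, 1769 (1272 left).
+365 (one year) → Jan 12, 1770 (907 left).
+365 (one year) → Jan 12, 1771 (542 left).
+365 (one year) → Jan 12, 1772 (177 left).
Jan has 31 days: +20 → Feb 1, 1772 (157 left).
Feb has 29 days: +29 → Mar 1, 1772 (128 left).
Mar has 31 days: +31 → Apr 1, 1772 (97 left).
Apr has 30 days: +30 → May 1, 1772 (67 left).
May has 31 days: +31 → Jun 1, 1772 (36 left).
Jun has 30 days: +30 → Jul 1, 1772 (6 left).
+6 → Jul 7, 1772.

July 7, 1772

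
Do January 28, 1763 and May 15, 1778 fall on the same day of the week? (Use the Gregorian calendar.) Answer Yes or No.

From Jan 28, 1763 to May 15, 1778 is 5586 days.
5586 mod 7 = 0, so they are the same weekday.
(Jan 28, 1763 is a Friday; May 15, 1778 is a Friday.)

Yes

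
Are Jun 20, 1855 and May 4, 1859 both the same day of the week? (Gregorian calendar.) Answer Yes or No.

From Jun 20, 1855 to May 4, 1859 is 1414 days.
1414 mod 7 = 0, so they are the same weekday.
(Jun 20, 1855 is a Wednesday; May 4, 1859 is a Wednesday.)

Yes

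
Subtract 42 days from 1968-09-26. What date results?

August 15, 1968

−26 → Aug 31, 1968 (end of Aug, 31 days; 16 left).
−16 → Aug 15, 1968.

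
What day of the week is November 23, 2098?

January 1, 2098 is a Wednesday.
Jan 1, 2098 → Feb 1, 2098: 31 days (January has 31).
Feb 1, 2098 → Mar 1, 2098: 28 days (February has 28).
Mar 1, 2098 → Apr 1, 2098: 31 days (March has 31).
Apr 1, 2098 → May 1, 2098: 30 days (April has 30).
May 1, 2098 → Jun 1, 2098: 31 days (May has 31).
Jun 1, 2098 → Jul 1, 2098: 30 days (June has 30).
Jul 1, 2098 → Aug 1, 2098: 31 days (July has 31).
Aug 1, 2098 → Sep 1, 2098: 31 days (August has 31).
Sep 1, 2098 → Oct 1, 2098: 30 days (September has 30).
Oct 1, 2098 → Nov 1, 2098: 31 days (October has 31).
Nov 1, 2098 → Nov 23, 2098: 22 days.
Total: 326 days.
326 mod 7 = 4, so Wednesday + 4 = Sunday.

Sunday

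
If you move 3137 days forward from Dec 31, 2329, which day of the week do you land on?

Wednesday

Dec 31, 2329 is a Tuesday.
3137 mod 7 = 1, so 3137 days after a Tuesday is Tuesday + 1 = Wednesday.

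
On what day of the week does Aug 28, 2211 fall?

Wednesday

January 1, 2211 is a Tuesday.
Jan 1, 2211 → Feb 1, 2211: 31 days (January has 31).
Feb 1, 2211 → Mar 1, 2211: 28 days (February has 28).
Mar 1, 2211 → Apr 1, 2211: 31 days (March has 31).
Apr 1, 2211 → May 1, 2211: 30 days (April has 30).
May 1, 2211 → Jun 1, 2211: 31 days (May has 31).
Jun 1, 2211 → Jul 1, 2211: 30 days (June has 30).
Jul 1, 2211 → Aug 1, 2211: 31 days (July has 31).
Aug 1, 2211 → Aug 28, 2211: 27 days.
Total: 239 days.
239 mod 7 = 1, so Tuesday + 1 = Wednesday.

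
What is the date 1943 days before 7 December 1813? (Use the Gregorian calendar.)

−365 (one year) → Dec 7, 1812 (1578 left).
−366 (one year; includes Feb 29, 1812) → Dec 7, 1811 (1212 left).
−365 (one year) → Dec 7, 1810 (847 left).
−365 (one year) → Dec 7, 1809 (482 left).
−365 (one year) → Dec 7, 1808 (117 left).
−7 → Nov 30, 1808 (end of Nov, 30 days; 110 left).
−30 → Oct 31, 1808 (end of Oct, 31 days; 80 left).
−31 → Sep 30, 1808 (end of Sep, 30 days; 49 left).
−30 → Aug 31, 1808 (end of Aug, 31 days; 19 left).
−19 → Aug 12, 1808.

August 12, 1808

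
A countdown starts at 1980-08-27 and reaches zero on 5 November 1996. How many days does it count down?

Aug 27, 1980 → Aug 27, 1981: 365 days.
Aug 27, 1981 → Aug 27, 1982: 365 days.
Aug 27, 1982 → Aug 27, 1983: 365 days.
Aug 27, 1983 → Aug 27, 1984: 366 days (Feb 29, 1984 is in that span).
Aug 27, 1984 → Aug 27, 1985: 365 days.
Aug 27, 1985 → Aug 27, 1986: 365 days.
Aug 27, 1986 → Aug 27, 1987: 365 days.
Aug 27, 1987 → Aug 27, 1988: 366 days (Feb 29, 1988 is in that span).
Aug 27, 1988 → Aug 27, 1989: 365 days.
Aug 27, 1989 → Aug 27, 1990: 365 days.
Aug 27, 1990 → Aug 27, 1991: 365 days.
Aug 27, 1991 → Aug 27, 1992: 366 days (Feb 29, 1992 is in that span).
Aug 27, 1992 → Aug 27, 1993: 365 days.
Aug 27, 1993 → Aug 27, 1994: 365 days.
Aug 27, 1994 → Aug 27, 1995: 365 days.
Aug 27, 1995 → Aug 27, 1996: 366 days (Feb 29, 1996 is in that span).
Aug 27, 1996 → Sep 27, 1996: 31 days (August has 31).
Sep 27, 1996 → Oct 27, 1996: 30 days (September has 30).
Oct 27, 1996 → Nov 5, 1996: 9 days.
Total: 5914 days.

5914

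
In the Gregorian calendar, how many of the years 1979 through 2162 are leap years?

Multiples of 4 in [1979,2162]: 46.
Of those, multiples of 100: 2 (not leap unless ÷400).
Multiples of 400: 1.
Leap years = 46 − 2 + 1 = 45.

45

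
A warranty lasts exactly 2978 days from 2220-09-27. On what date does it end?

November 22, 2228

+365 (one year) → Sep 27, 2221 (2613 left).
+365 (one year) → Sep 27, 2222 (2248 left).
+365 (one year) → Sep 27, 2223 (1883 left).
+366 (one year; includes Feb 29, 2224) → Sep 27, 2224 (1517 left).
+365 (one year) → Sep 27, 2225 (1152 left).
+365 (one year) → Sep 27, 2226 (787 left).
+365 (one year) → Sep 27, 2227 (422 left).
+366 (one year; includes Feb 29, 2228) → Sep 27, 2228 (56 left).
Sep has 30 days: +4 → Oct 1, 2228 (52 left).
Oct has 31 days: +31 → Nov 1, 2228 (21 left).
+21 → Nov 22, 2228.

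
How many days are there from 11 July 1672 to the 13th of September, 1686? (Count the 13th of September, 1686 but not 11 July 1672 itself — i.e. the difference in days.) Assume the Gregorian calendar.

Jul 11, 1672 → Jul 11, 1673: 365 days.
Jul 11, 1673 → Jul 11, 1674: 365 days.
Jul 11, 1674 → Jul 11, 1675: 365 days.
Jul 11, 1675 → Jul 11, 1676: 366 days (Feb 29, 1676 is in that span).
Jul 11, 1676 → Jul 11, 1677: 365 days.
Jul 11, 1677 → Jul 11, 1678: 365 days.
Jul 11, 1678 → Jul 11, 1679: 365 days.
Jul 11, 1679 → Jul 11, 1680: 366 days (Feb 29, 1680 is in that span).
Jul 11, 1680 → Jul 11, 1681: 365 days.
Jul 11, 1681 → Jul 11, 1682: 365 days.
Jul 11, 1682 → Jul 11, 1683: 365 days.
Jul 11, 1683 → Jul 11, 1684: 366 days (Feb 29, 1684 is in that span).
Jul 11, 1684 → Jul 11, 1685: 365 days.
Jul 11, 1685 → Jul 11, 1686: 365 days.
Jul 11, 1686 → Aug 11, 1686: 31 days (July has 31).
Aug 11, 1686 → Sep 11, 1686: 31 days (August has 31).
Sep 11, 1686 → Sep 13, 1686: 2 days.
Total: 5177 days.

5177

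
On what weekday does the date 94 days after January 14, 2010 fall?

First find the weekday of Jan 14, 2010. Doomsday rule: the anchor day for the 2000s is Tuesday. For year 10: 10÷12 = 0 r 10, and 10÷4 = 2, so 0+10+2 = 12.
Tuesday + 12 ≡ Sunday — that's 2010's doomsday.
In January the doomsday date is Jan 3 (2010 is not a leap year).
Jan 14 is 11 days after Jan 3; 11 mod 7 = 4, so Sunday + 4 = Thursday.
94 mod 7 = 3, so 94 days after a Thursday is Thursday + 3 = Sunday.

Sunday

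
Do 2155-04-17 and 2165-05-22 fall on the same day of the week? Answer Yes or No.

From Apr 17, 2155 to May 22, 2165 is 3688 days.
3688 mod 7 = 6, so they are different weekdays.
(Apr 17, 2155 is a Thursday; May 22, 2165 is a Wednesday.)

No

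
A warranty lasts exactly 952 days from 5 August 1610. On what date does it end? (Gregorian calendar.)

March 14, 1613

+365 (one year) → Aug 5, 1611 (587 left).
+366 (one year; includes Feb 29, 1612) → Aug 5, 1612 (221 left).
Aug has 31 days: +27 → Sep 1, 1612 (194 left).
Sep has 30 days: +30 → Oct 1, 1612 (164 left).
Oct has 31 days: +31 → Nov 1, 1612 (133 left).
Nov has 30 days: +30 → Dec 1, 1612 (103 left).
Dec has 31 days: +31 → Jan 1, 1613 (72 left).
Jan has 31 days: +31 → Feb 1, 1613 (41 left).
Feb has 28 days: +28 → Mar 1, 1613 (13 left).
+13 → Mar 14, 1613.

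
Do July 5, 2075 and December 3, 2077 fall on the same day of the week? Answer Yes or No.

Yes

From Jul 5, 2075 to Dec 3, 2077 is 882 days.
882 mod 7 = 0, so they are the same weekday.
(Jul 5, 2075 is a Friday; Dec 3, 2077 is a Friday.)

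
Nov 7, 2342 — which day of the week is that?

Saturday

Doomsday rule: the anchor day for the 2300s is Wednesday. For year 42: 42÷12 = 3 r 6, and 6÷4 = 1, so 3+6+1 = 10.
Wednesday + 10 ≡ Saturday — that's 2342's doomsday.
In November the doomsday date is Nov 7.
Nov 7 is the doomsday itself: Saturday.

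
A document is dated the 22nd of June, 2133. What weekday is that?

Monday

Doomsday rule: the anchor day for the 2100s is Sunday. For year 33: 33÷12 = 2 r 9, and 9÷4 = 2, so 2+9+2 = 13.
Sunday + 13 ≡ Saturday — that's 2133's doomsday.
In June the doomsday date is Jun 6.
Jun 22 is 16 days after Jun 6; 16 mod 7 = 2, so Saturday + 2 = Monday.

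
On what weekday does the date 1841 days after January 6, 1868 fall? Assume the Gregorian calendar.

Monday

First find the weekday of Jan 6, 1868. Doomsday rule: the anchor day for the 1800s is Friday. For year 68: 68÷12 = 5 r 8, and 8÷4 = 2, so 5+8+2 = 15.
Friday + 15 ≡ Saturday — that's 1868's doomsday.
In January the doomsday date is Jan 4 (1868 is a leap year (divisible by 4)).
Jan 6 is 2 days after Jan 4; 2 mod 7 = 2, so Saturday + 2 = Monday.
1841 mod 7 = 0, so 1841 days after a Monday is Monday + 0 = Monday.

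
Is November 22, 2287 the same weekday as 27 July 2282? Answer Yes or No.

From Jul 27, 2282 to Nov 22, 2287 is 1944 days.
1944 mod 7 = 5, so they are different weekdays.
(Jul 27, 2282 is a Thursday; Nov 22, 2287 is a Tuesday.)

No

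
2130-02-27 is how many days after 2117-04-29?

4687

Apr 29, 2117 → Apr 29, 2118: 365 days.
Apr 29, 2118 → Apr 29, 2119: 365 days.
Apr 29, 2119 → Apr 29, 2120: 366 days (Feb 29, 2120 is in that span).
Apr 29, 2120 → Apr 29, 2121: 365 days.
Apr 29, 2121 → Apr 29, 2122: 365 days.
Apr 29, 2122 → Apr 29, 2123: 365 days.
Apr 29, 2123 → Apr 29, 2124: 366 days (Feb 29, 2124 is in that span).
Apr 29, 2124 → Apr 29, 2125: 365 days.
Apr 29, 2125 → Apr 29, 2126: 365 days.
Apr 29, 2126 → Apr 29, 2127: 365 days.
Apr 29, 2127 → Apr 29, 2128: 366 days (Feb 29, 2128 is in that span).
Apr 29, 2128 → Apr 29, 2129: 365 days.
Apr 29, 2129 → May 29, 2129: 30 days (April has 30).
May 29, 2129 → Jun 29, 2129: 31 days (May has 31).
Jun 29, 2129 → Jul 29, 2129: 30 days (June has 30).
Jul 29, 2129 → Aug 29, 2129: 31 days (July has 31).
Aug 29, 2129 → Sep 29, 2129: 31 days (August has 31).
Sep 29, 2129 → Oct 29, 2129: 30 days (September has 30).
Oct 29, 2129 → Nov 29, 2129: 31 days (October has 31).
Nov 29, 2129 → Dec 29, 2129: 30 days (November has 30).
Dec 29, 2129 → Jan 29, 2130: 31 days (December has 31).
Jan 29, 2130 → Feb 27, 2130: 29 days.
Total: 4687 days.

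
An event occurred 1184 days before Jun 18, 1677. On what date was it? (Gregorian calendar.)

−365 (one year) → Jun 18, 1676 (819 left).
−366 (one year; includes Feb 29, 1676) → Jun 18, 1675 (453 left).
−365 (one year) → Jun 18, 1674 (88 left).
−18 → May 31, 1674 (end of May, 31 days; 70 left).
−31 → Apr 30, 1674 (end of Apr, 30 days; 39 left).
−30 → Mar 31, 1674 (end of Mar, 31 days; 9 left).
−9 → Mar 22, 1674.

March 22, 1674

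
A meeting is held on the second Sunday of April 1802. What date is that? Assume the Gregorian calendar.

April 11, 1802

April 1, 1802 is a Thursday.
The first Sunday is therefore April 4 (3 days later).
The second Sunday is 4 + 1×7 = April 11.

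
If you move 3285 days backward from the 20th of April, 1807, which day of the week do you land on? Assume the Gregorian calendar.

Apr 20, 1807 is a Monday.
3285 mod 7 = 2, so 3285 days before a Monday is Monday − 2 = Saturday.

Saturday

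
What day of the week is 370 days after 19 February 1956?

Feb 19, 1956 is a Sunday.
370 mod 7 = 6, so 370 days after a Sunday is Sunday + 6 = Saturday.

Saturday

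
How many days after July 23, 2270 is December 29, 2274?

1620

Jul 23, 2270 → Jul 23, 2271: 365 days.
Jul 23, 2271 → Jul 23, 2272: 366 days (Feb 29, 2272 is in that span).
Jul 23, 2272 → Jul 23, 2273: 365 days.
Jul 23, 2273 → Jul 23, 2274: 365 days.
Jul 23, 2274 → Aug 23, 2274: 31 days (July has 31).
Aug 23, 2274 → Sep 23, 2274: 31 days (August has 31).
Sep 23, 2274 → Oct 23, 2274: 30 days (September has 30).
Oct 23, 2274 → Nov 23, 2274: 31 days (October has 31).
Nov 23, 2274 → Dec 23, 2274: 30 days (November has 30).
Dec 23, 2274 → Dec 29, 2274: 6 days.
Total: 1620 days.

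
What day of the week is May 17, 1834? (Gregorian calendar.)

Saturday

January 1, 1834 is a Wednesday.
Jan 1, 1834 → Feb 1, 1834: 31 days (January has 31).
Feb 1, 1834 → Mar 1, 1834: 28 days (February has 28).
Mar 1, 1834 → Apr 1, 1834: 31 days (March has 31).
Apr 1, 1834 → May 1, 1834: 30 days (April has 30).
May 1, 1834 → May 17, 1834: 16 days.
Total: 136 days.
136 mod 7 = 3, so Wednesday + 3 = Saturday.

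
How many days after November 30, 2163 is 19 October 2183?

7263

Nov 30, 2163 → Nov 30, 2164: 366 days (Feb 29, 2164 is in that span).
Nov 30, 2164 → Nov 30, 2165: 365 days.
Nov 30, 2165 → Nov 30, 2166: 365 days.
Nov 30, 2166 → Nov 30, 2167: 365 days.
Nov 30, 2167 → Nov 30, 2168: 366 days (Feb 29, 2168 is in that span).
Nov 30, 2168 → Nov 30, 2169: 365 days.
Nov 30, 2169 → Nov 30, 2170: 365 days.
Nov 30, 2170 → Nov 30, 2171: 365 days.
Nov 30, 2171 → Nov 30, 2172: 366 days (Feb 29, 2172 is in that span).
Nov 30, 2172 → Nov 30, 2173: 365 days.
Nov 30, 2173 → Nov 30, 2174: 365 days.
Nov 30, 2174 → Nov 30, 2175: 365 days.
Nov 30, 2175 → Nov 30, 2176: 366 days (Feb 29, 2176 is in that span).
Nov 30, 2176 → Nov 30, 2177: 365 days.
Nov 30, 2177 → Nov 30, 2178: 365 days.
Nov 30, 2178 → Nov 30, 2179: 365 days.
Nov 30, 2179 → Nov 30, 2180: 366 days (Feb 29, 2180 is in that span).
Nov 30, 2180 → Nov 30, 2181: 365 days.
Nov 30, 2181 → Nov 30, 2182: 365 days.
Nov 30, 2182 → Dec 30, 2182: 30 days (November has 30).
Dec 30, 2182 → Jan 30, 2183: 31 days (December has 31).
Jan 30, 2183 → Feb 28, 2183: 29 days (January has 31).
Feb 28, 2183 → Mar 28, 2183: 28 days (February has 28).
Mar 28, 2183 → Apr 28, 2183: 31 days (March has 31).
Apr 28, 2183 → May 28, 2183: 30 days (April has 30).
May 28, 2183 → Jun 28, 2183: 31 days (May has 31).
Jun 28, 2183 → Jul 28, 2183: 30 days (June has 30).
Jul 28, 2183 → Aug 28, 2183: 31 days (July has 31).
Aug 28, 2183 → Sep 28, 2183: 31 days (August has 31).
Sep 28, 2183 → Oct 19, 2183: 21 days.
Total: 7263 days.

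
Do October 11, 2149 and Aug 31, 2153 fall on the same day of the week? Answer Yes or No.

From Oct 11, 2149 to Aug 31, 2153 is 1420 days.
1420 mod 7 = 6, so they are different weekdays.
(Oct 11, 2149 is a Saturday; Aug 31, 2153 is a Friday.)

No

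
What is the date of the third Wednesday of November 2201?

November 18, 2201

November 1, 2201 is a Sunday.
The first Wednesday is therefore November 4 (3 days later).
The third Wednesday is 4 + 2×7 = November 18.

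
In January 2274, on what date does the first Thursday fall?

January 1, 2274

January 1, 2274 is a Thursday.
The first Thursday is therefore January 1 (same day).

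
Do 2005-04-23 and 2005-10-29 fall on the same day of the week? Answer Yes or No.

From Apr 23, 2005 to Oct 29, 2005 is 189 days.
189 mod 7 = 0, so they are the same weekday.
(Apr 23, 2005 is a Saturday; Oct 29, 2005 is a Saturday.)

Yes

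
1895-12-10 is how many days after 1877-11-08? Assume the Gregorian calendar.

Nov 8, 1877 → Nov 8, 1878: 365 days.
Nov 8, 1878 → Nov 8, 1879: 365 days.
Nov 8, 1879 → Nov 8, 1880: 366 days (Feb 29, 1880 is in that span).
Nov 8, 1880 → Nov 8, 1881: 365 days.
Nov 8, 1881 → Nov 8, 1882: 365 days.
Nov 8, 1882 → Nov 8, 1883: 365 days.
Nov 8, 1883 → Nov 8, 1884: 366 days (Feb 29, 1884 is in that span).
Nov 8, 1884 → Nov 8, 1885: 365 days.
Nov 8, 1885 → Nov 8, 1886: 365 days.
Nov 8, 1886 → Nov 8, 1887: 365 days.
Nov 8, 1887 → Nov 8, 1888: 366 days (Feb 29, 1888 is in that span).
Nov 8, 1888 → Nov 8, 1889: 365 days.
Nov 8, 1889 → Nov 8, 1890: 365 days.
Nov 8, 1890 → Nov 8, 1891: 365 days.
Nov 8, 1891 → Nov 8, 1892: 366 days (Feb 29, 1892 is in that span).
Nov 8, 1892 → Nov 8, 1893: 365 days.
Nov 8, 1893 → Nov 8, 1894: 365 days.
Nov 8, 1894 → Dec 8, 1894: 30 days (November has 30).
Dec 8, 1894 → Jan 8, 1895: 31 days (December has 31).
Jan 8, 1895 → Feb 8, 1895: 31 days (January has 31).
Feb 8, 1895 → Mar 8, 1895: 28 days (February has 28).
Mar 8, 1895 → Apr 8, 1895: 31 days (March has 31).
Apr 8, 1895 → May 8, 1895: 30 days (April has 30).
May 8, 1895 → Jun 8, 1895: 31 days (May has 31).
Jun 8, 1895 → Jul 8, 1895: 30 days (June has 30).
Jul 8, 1895 → Aug 8, 1895: 31 days (July has 31).
Aug 8, 1895 → Sep 8, 1895: 31 days (August has 31).
Sep 8, 1895 → Oct 8, 1895: 30 days (September has 30).
Oct 8, 1895 → Nov 8, 1895: 31 days (October has 31).
Nov 8, 1895 → Dec 8, 1895: 30 days (November has 30).
Dec 8, 1895 → Dec 10, 1895: 2 days.
Total: 6606 days.

6606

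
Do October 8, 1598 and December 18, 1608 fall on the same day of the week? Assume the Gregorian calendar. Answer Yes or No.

Yes

From Oct 8, 1598 to Dec 18, 1608 is 3724 days.
3724 mod 7 = 0, so they are the same weekday.
(Oct 8, 1598 is a Thursday; Dec 18, 1608 is a Thursday.)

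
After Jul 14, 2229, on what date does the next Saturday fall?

Jul 14, 2229 is a Tuesday.
From Tuesday to the next Saturday is 4 days.
Jul 14, 2229 + 4 = Jul 18, 2229.

July 18, 2229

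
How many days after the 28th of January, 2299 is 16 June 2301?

869

Jan 28, 2299 → Jan 28, 2300: 365 days.
Jan 28, 2300 → Jan 28, 2301: 365 days.
Jan 28, 2301 → Feb 28, 2301: 31 days (January has 31).
Feb 28, 2301 → Mar 28, 2301: 28 days (February has 28).
Mar 28, 2301 → Apr 28, 2301: 31 days (March has 31).
Apr 28, 2301 → May 28, 2301: 30 days (April has 30).
May 28, 2301 → Jun 16, 2301: 19 days.
Total: 869 days.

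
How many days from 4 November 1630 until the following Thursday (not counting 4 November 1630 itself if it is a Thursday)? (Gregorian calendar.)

3

Nov 4, 1630 is a Monday.
From Monday to the next Thursday is 3 days.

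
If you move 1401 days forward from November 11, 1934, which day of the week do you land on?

Nov 11, 1934 is a Sunday.
1401 mod 7 = 1, so 1401 days after a Sunday is Sunday + 1 = Monday.

Monday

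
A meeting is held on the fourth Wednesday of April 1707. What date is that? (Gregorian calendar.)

April 27, 1707

April 1, 1707 is a Friday.
The first Wednesday is therefore April 6 (5 days later).
The fourth Wednesday is 6 + 3×7 = April 27.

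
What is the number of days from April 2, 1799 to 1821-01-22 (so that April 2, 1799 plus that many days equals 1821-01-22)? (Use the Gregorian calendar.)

7965

Apr 2, 1799 → Apr 2, 1800: 365 days.
Apr 2, 1800 → Apr 2, 1801: 365 days.
Apr 2, 1801 → Apr 2, 1802: 365 days.
Apr 2, 1802 → Apr 2, 1803: 365 days.
Apr 2, 1803 → Apr 2, 1804: 366 days (Feb 29, 1804 is in that span).
Apr 2, 1804 → Apr 2, 1805: 365 days.
Apr 2, 1805 → Apr 2, 1806: 365 days.
Apr 2, 1806 → Apr 2, 1807: 365 days.
Apr 2, 1807 → Apr 2, 1808: 366 days (Feb 29, 1808 is in that span).
Apr 2, 1808 → Apr 2, 1809: 365 days.
Apr 2, 1809 → Apr 2, 1810: 365 days.
Apr 2, 1810 → Apr 2, 1811: 365 days.
Apr 2, 1811 → Apr 2, 1812: 366 days (Feb 29, 1812 is in that span).
Apr 2, 1812 → Apr 2, 1813: 365 days.
Apr 2, 1813 → Apr 2, 1814: 365 days.
Apr 2, 1814 → Apr 2, 1815: 365 days.
Apr 2, 1815 → Apr 2, 1816: 366 days (Feb 29, 1816 is in that span).
Apr 2, 1816 → Apr 2, 1817: 365 days.
Apr 2, 1817 → Apr 2, 1818: 365 days.
Apr 2, 1818 → Apr 2, 1819: 365 days.
Apr 2, 1819 → Apr 2, 1820: 366 days (Feb 29, 1820 is in that span).
Apr 2, 1820 → May 2, 1820: 30 days (April has 30).
May 2, 1820 → Jun 2, 1820: 31 days (May has 31).
Jun 2, 1820 → Jul 2, 1820: 30 days (June has 30).
Jul 2, 1820 → Aug 2, 1820: 31 days (July has 31).
Aug 2, 1820 → Sep 2, 1820: 31 days (August has 31).
Sep 2, 1820 → Oct 2, 1820: 30 days (September has 30).
Oct 2, 1820 → Nov 2, 1820: 31 days (October has 31).
Nov 2, 1820 → Dec 2, 1820: 30 days (November has 30).
Dec 2, 1820 → Jan 2, 1821: 31 days (December has 31).
Jan 2, 1821 → Jan 22, 1821: 20 days.
Total: 7965 days.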